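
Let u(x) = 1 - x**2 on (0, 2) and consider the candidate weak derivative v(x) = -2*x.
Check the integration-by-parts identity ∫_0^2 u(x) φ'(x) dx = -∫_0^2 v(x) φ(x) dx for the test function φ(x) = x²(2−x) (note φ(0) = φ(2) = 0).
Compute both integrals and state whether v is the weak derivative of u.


LHS = 16/5, RHS = 16/5. Yes, v = u' weakly.

u(x) = 1 - x**2, classical derivative u'(x) = -2*x.
φ(x) = x²(2−x), so φ'(x) = x*(4 - 3*x).
Note φ(0) = φ(2) = 0, so the boundary term u·φ vanishes.
LHS = ∫_0^2 u(x) φ'(x) dx = ∫_0^2 (3*x^4 - 4*x^3 - 3*x^2 + 4*x) dx. Term by term:
  ∫_0^2 3*x^4 dx = 96/5;  ∫_0^2 -4*x^3 dx = -16;  ∫_0^2 -3*x^2 dx = -8;
  ∫_0^2 4*x dx = 8.
Sum: 96/5 − 16 − 8 + 8 = 16/5.
So LHS = 16/5.
∫_0^2 v(x) φ(x) dx = ∫_0^2 (2*x^4 - 4*x^3) dx. Term by term:
  ∫_0^2 2*x^4 dx = 64/5;  ∫_0^2 -4*x^3 dx = -16.
Sum: 64/5 − 16 = -16/5.
So RHS = -∫_0^2 v(x) φ(x) dx = 16/5.
LHS = RHS, so the identity holds for this test φ.
Moreover u is smooth here and v(x) = u'(x) = -2*x pointwise, so the identity holds for every test function. Hence v is the weak derivative of u.


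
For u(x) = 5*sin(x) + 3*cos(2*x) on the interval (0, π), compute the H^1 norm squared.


||u||_{H^1(0,π)}^2 = -100 + 95*π/2

u'(x) = -6*sin(2*x) + 5*cos(x).
Expand u² and (u')² and integrate term by term on (0, π), using: for integers n ≥ 1, ∫_0^π sin²(nx) dx = ∫_0^π cos²(nx) dx = π/2; for n ≠ n', ∫_0^π sin(nx)sin(n'x) dx = ∫_0^π cos(nx)cos(n'x) dx = 0; and by product-to-sum, ∫_0^π sin(nx)cos(n'x) dx = ½∫_0^π [sin((n+n')x) + sin((n−n')x)] dx, which is 0 when n+n' is even and 2n/(n²−n'²) when n+n' is odd (it need not vanish on (0, π)).
  u² squared terms: (3)²·∫cos(2x)² dx = 9·π/2 = 9*π/2;  (5)²·∫sin(x)² dx = 25·π/2 = 25*π/2.
  u² cross terms: 2·(3)·(5)·∫cos(2x)·sin(x) dx = 30·(-2/3) = -20.
  So ∫_0^π u² dx = 9*π/2 + 25*π/2 − 20 = -20 + 17*π.
  (u')² squared terms: (-6)²·∫sin(2x)² dx = 36·π/2 = 18*π;  (5)²·∫cos(x)² dx = 25·π/2 = 25*π/2.
  (u')² cross terms: 2·(-6)·(5)·∫sin(2x)·cos(x) dx = -60·(4/3) = -80.
  So ∫_0^π (u')² dx = 18*π + 25*π/2 − 80 = -80 + 61*π/2.
||u||_{H^1}^2 = (-20 + 17*π) + (-80 + 61*π/2) = -100 + 95*π/2.


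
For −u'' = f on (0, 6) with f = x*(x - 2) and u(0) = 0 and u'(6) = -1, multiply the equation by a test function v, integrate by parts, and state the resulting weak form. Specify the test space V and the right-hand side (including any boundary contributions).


V = {v ∈ H^1(0, 6) : v(0) = 0} (test functions vanish at x = 0 where u is specified); weak form: ∫_0^6 u'v' dx = ∫_0^6 (x*(x - 2)) v dx − v(6) for all v ∈ V.

Multiply both sides by a test function v and integrate from 0 to 6:
  ∫_0^6 −u''(x) v(x) dx = ∫_0^6 f(x) v(x) dx.
Integrate the LHS by parts once:
  ∫_0^6 −u'' v dx = −[u'(x) v(x)]_0^6 + ∫_0^6 u'(x) v'(x) dx.
Thus ∫_0^6 u'(x) v'(x) dx = ∫_0^6 f(x) v(x) dx + [u'(x) v(x)]_0^6.
Choose V so that boundary terms are either known or forced to vanish.
Mixed BC: u(0) = 0 (Dirichlet) and u'(6) = -1 (Neumann). Define V = {v ∈ H^1(0, 6) : v(0) = 0}. Then [u' v]_0^6 = u'(6)·v(6) − u'(0)·0 = − v(6).
Weak formulation: find u (satisfying any essential BC) such that ∫_0^6 u'(x) v'(x) dx = ∫_0^6 f v dx − v(6) for all v ∈ V (Dirichlet at 0 absorbed into V; Neumann datum at x = 6 contributes the boundary term).
Substituting f(x) = x*(x - 2), the right-hand side is ∫_0^6 (x*(x - 2)) v dx − v(6).


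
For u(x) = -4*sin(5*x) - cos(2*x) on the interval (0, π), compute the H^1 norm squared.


||u||_{H^1(0,π)}^2 = 400/21 + 421*π/2

u'(x) = 2*sin(2*x) - 20*cos(5*x).
Expand u² and (u')² and integrate term by term on (0, π), using: for integers n ≥ 1, ∫_0^π sin²(nx) dx = ∫_0^π cos²(nx) dx = π/2; for n ≠ n', ∫_0^π sin(nx)sin(n'x) dx = ∫_0^π cos(nx)cos(n'x) dx = 0; and by product-to-sum, ∫_0^π sin(nx)cos(n'x) dx = ½∫_0^π [sin((n+n')x) + sin((n−n')x)] dx, which is 0 when n+n' is even and 2n/(n²−n'²) when n+n' is odd (it need not vanish on (0, π)).
  u² squared terms: (-1)²·∫cos(2x)² dx = 1·π/2 = π/2;  (-4)²·∫sin(5x)² dx = 16·π/2 = 8*π.
  u² cross terms: 2·(-1)·(-4)·∫cos(2x)·sin(5x) dx = 8·(10/21) = 80/21.
  So ∫_0^π u² dx = π/2 + 8*π + 80/21 = 80/21 + 17*π/2.
  (u')² squared terms: (-20)²·∫cos(5x)² dx = 400·π/2 = 200*π;  (2)²·∫sin(2x)² dx = 4·π/2 = 2*π.
  (u')² cross terms: 2·(-20)·(2)·∫cos(5x)·sin(2x) dx = -80·(-4/21) = 320/21.
  So ∫_0^π (u')² dx = 200*π + 2*π + 320/21 = 320/21 + 202*π.
||u||_{H^1}^2 = (80/21 + 17*π/2) + (320/21 + 202*π) = 400/21 + 421*π/2.


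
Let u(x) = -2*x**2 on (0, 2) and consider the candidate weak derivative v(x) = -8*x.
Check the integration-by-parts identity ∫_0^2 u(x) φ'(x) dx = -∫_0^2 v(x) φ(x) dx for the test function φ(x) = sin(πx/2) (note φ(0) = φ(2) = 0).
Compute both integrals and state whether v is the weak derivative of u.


LHS = 16/π, RHS = 32/π. No, v is not the weak derivative of u.

u(x) = -2*x**2, classical derivative u'(x) = -4*x.
φ(x) = sin(πx/2), so φ'(x) = π*cos(π*x/2)/2.
Note φ(0) = φ(2) = 0, so the boundary term u·φ vanishes.
LHS = ∫_0^2 u(x) φ'(x) dx = ∫_0^2 (-π*x^2*cos(π*x/2)) dx. Term by term:
  ∫_0^2 -π*x^2*cos(π*x/2) dx = 16/π.
So LHS = 16/π.
∫_0^2 v(x) φ(x) dx = ∫_0^2 (-8*x*sin(π*x/2)) dx. Term by term:
  ∫_0^2 -8*x*sin(π*x/2) dx = -32/π.
So RHS = -∫_0^2 v(x) φ(x) dx = 32/π.
LHS − RHS = -16/π ≠ 0, so the identity fails.
(For a valid weak derivative the identity must hold for EVERY test function, in particular this one. The failure shows v is NOT the weak derivative of u.)
Correct weak derivative would be u'(x) = -4*x.


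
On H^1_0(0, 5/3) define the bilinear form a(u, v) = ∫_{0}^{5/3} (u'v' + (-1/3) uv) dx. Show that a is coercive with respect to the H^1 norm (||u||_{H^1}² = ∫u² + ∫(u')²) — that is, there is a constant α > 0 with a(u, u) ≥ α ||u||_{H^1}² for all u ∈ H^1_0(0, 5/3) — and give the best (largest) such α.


α = (-25 + 27*π^2)/(3*(25 + 9*π^2))

Coercivity of a(·,·) on H^1_0(0, 5/3) means a(u, u) ≥ α ||u||_{H^1}² for every u ∈ H^1_0.
The interval has length L = 5/3, and Poincaré/coercivity depend only on L. Here a(u, u) = ∫(u')² + (-1/3)·∫u².
Here c = -1/3 < 0 with |c| < (π/L)² = 9*π^2/25, so coercivity still holds. The condition a(u,u) ≥ α||u||_{H^1}² reads (1−α)∫(u')² ≥ (α−c)∫u². Any admissible α is ≤ 1 (rapidly oscillating u have ∫u²/∫(u')² → 0), and α = 1 would force 0 ≥ (1−c)∫u², impossible since c < 1; so 1−α > 0. By the sharp Poincaré inequality on H^1_0 of an interval of length L, ∫(u')² ≥ (π/L)²∫u² with equality for the first sine mode sin(π(x−x₀)/L) (x₀ the left endpoint), so the inequality holds for all u iff (1−α)(π/L)² ≥ α − c, i.e. α ≤ ((π/L)² + c)/((π/L)² + 1) = (1 + c(L/π)²)/(1 + (L/π)²). (Direct route, valid since c ≤ 0: Poincaré gives c∫u² ≥ c(L/π)²∫(u')², so a(u,u) ≥ (1 + c(L/π)²)∫(u')², while ||u||_{H^1}² ≤ (1 + (L/π)²)∫(u')²; dividing yields the same α.) With (π/L)² = 9*π^2/25 and c = -1/3, the largest admissible constant is α = ((π/L)² + c)/((π/L)² + 1).
Simplifying, α = (-25 + 27*π^2)/(3*(25 + 9*π^2)).


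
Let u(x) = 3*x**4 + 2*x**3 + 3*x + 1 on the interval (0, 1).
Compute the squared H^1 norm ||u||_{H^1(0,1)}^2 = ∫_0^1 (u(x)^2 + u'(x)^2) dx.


||u||_{H^1}^2 = 7591/70

The H^1 norm (squared) on an interval (0, L) is
  ||u||_{H^1}^2 = ∫_0^L u(x)^2 dx + ∫_0^L u'(x)^2 dx.
Compute u'(x) = 12*x**3 + 6*x**2 + 3.
Then u(x)^2 = 9*x**8 + 12*x**7 + 4*x**6 + 18*x**5 + 18*x**4 + 4*x**3 + 9*x**2 + 6*x + 1 and u'(x)^2 = 144*x**6 + 144*x**5 + 36*x**4 + 72*x**3 + 36*x**2 + 9.
Integrate each monomial from 0 to 1 using ∫_0^1 c·x^n dx = c·1^(n+1)/(n+1):
  ∫_0^1 u(x)^2 dx = ∫_0^1 (9*x^8 + 12*x^7 + 4*x^6 + 18*x^5 + 18*x^4 + 4*x^3 + 9*x^2 + 6*x + 1) dx. Term by term:
    ∫_0^1 9*x^8 dx = 1;  ∫_0^1 12*x^7 dx = 3/2;  ∫_0^1 4*x^6 dx = 4/7;
    ∫_0^1 18*x^5 dx = 3;  ∫_0^1 18*x^4 dx = 18/5;  ∫_0^1 4*x^3 dx = 1;
    ∫_0^1 9*x^2 dx = 3;  ∫_0^1 6*x dx = 3;  ∫_0^1 1 dx = 1.
  Sum: 1 + 3/2 + 4/7 + 3 + 18/5 + 1 + 3 + 3 + 1 = 1237/70.
  ∫_0^1 u'(x)^2 dx = ∫_0^1 (144*x^6 + 144*x^5 + 36*x^4 + 72*x^3 + 36*x^2 + 9) dx. Term by term:
    ∫_0^1 144*x^6 dx = 144/7;  ∫_0^1 144*x^5 dx = 24;  ∫_0^1 36*x^4 dx = 36/5;
    ∫_0^1 72*x^3 dx = 18;  ∫_0^1 36*x^2 dx = 12;  ∫_0^1 9 dx = 9.
  Sum: 144/7 + 24 + 36/5 + 18 + 12 + 9 = 3177/35.
Adding: ||u||_{H^1}^2 = 1237/70 + 3177/35 = 7591/70.


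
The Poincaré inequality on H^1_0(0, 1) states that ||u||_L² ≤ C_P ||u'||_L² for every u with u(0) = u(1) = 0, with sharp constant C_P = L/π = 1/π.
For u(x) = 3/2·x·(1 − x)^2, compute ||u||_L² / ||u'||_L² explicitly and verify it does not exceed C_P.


||u||_L² / ||u'||_L² = sqrt(14)/14 < C_P = 1/π.

u(x) = 3/2·x·(1 − x)^2, so u'(x) = 9*x^2/2 - 6*x + 3/2.
u(x) = 3/2·x·(1 − x)^2 vanishes at x = 0 and x = 1, so u ∈ H^1_0(0, 1). Differentiate via the product rule and integrate the resulting polynomials term by term.
  ∫_0^1 u² dx = ∫_0^1 (9*x^6/4 - 9*x^5 + 27*x^4/2 - 9*x^3 + 9*x^2/4) dx. Term by term:
    ∫_0^1 9*x^6/4 dx = 9/28;  ∫_0^1 -9*x^5 dx = -3/2;  ∫_0^1 27*x^4/2 dx = 27/10;
    ∫_0^1 -9*x^3 dx = -9/4;  ∫_0^1 9*x^2/4 dx = 3/4.
  Sum: 9/28 − 3/2 + 27/10 − 9/4 + 3/4 = 3/140.
  ∫_0^1 (u')² dx = ∫_0^1 (81*x^4/4 - 54*x^3 + 99*x^2/2 - 18*x + 9/4) dx. Term by term:
    ∫_0^1 81*x^4/4 dx = 81/20;  ∫_0^1 -54*x^3 dx = -27/2;  ∫_0^1 99*x^2/2 dx = 33/2;
    ∫_0^1 -18*x dx = -9;  ∫_0^1 9/4 dx = 9/4.
  Sum: 81/20 − 27/2 + 33/2 − 9 + 9/4 = 3/10.
∫_0^1 u² dx = 3/140, so ||u||_L² = sqrt(105)/70.
∫_0^1 (u')² dx = 3/10, so ||u'||_L² = sqrt(30)/10.
Ratio ||u||_L² / ||u'||_L² = sqrt(14)/14.
Sharp Poincaré constant on H^1_0(0, 1) is C_P = L/π = 1/π, achieved by sin(π·x).
A polynomial bump cannot attain the sharp Poincaré constant (only the first sine eigenfunction does), so the ratio is strictly less than C_P, consistent with ||u||_L² ≤ C_P ||u'||_L².


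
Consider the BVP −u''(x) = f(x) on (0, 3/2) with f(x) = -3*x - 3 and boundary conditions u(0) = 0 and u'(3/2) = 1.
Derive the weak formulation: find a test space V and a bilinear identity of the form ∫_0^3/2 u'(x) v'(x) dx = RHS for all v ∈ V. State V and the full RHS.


V = {v ∈ H^1(0, 3/2) : v(0) = 0} (test functions vanish at x = 0 where u is specified); weak form: ∫_0^3/2 u'v' dx = ∫_0^3/2 (-3*x - 3) v dx + v(3/2) for all v ∈ V.

Multiply both sides by a test function v and integrate from 0 to 3/2:
  ∫_0^3/2 −u''(x) v(x) dx = ∫_0^3/2 f(x) v(x) dx.
Integrate the LHS by parts once:
  ∫_0^3/2 −u'' v dx = −[u'(x) v(x)]_0^3/2 + ∫_0^3/2 u'(x) v'(x) dx.
Thus ∫_0^3/2 u'(x) v'(x) dx = ∫_0^3/2 f(x) v(x) dx + [u'(x) v(x)]_0^3/2.
Choose V so that boundary terms are either known or forced to vanish.
Mixed BC: u(0) = 0 (Dirichlet) and u'(3/2) = 1 (Neumann). Define V = {v ∈ H^1(0, 3/2) : v(0) = 0}. Then [u' v]_0^3/2 = u'(3/2)·v(3/2) − u'(0)·0 = v(3/2).
Weak formulation: find u (satisfying any essential BC) such that ∫_0^3/2 u'(x) v'(x) dx = ∫_0^3/2 f v dx + v(3/2) for all v ∈ V (Dirichlet at 0 absorbed into V; Neumann datum at x = 3/2 contributes the boundary term).
Substituting f(x) = -3*x - 3, the right-hand side is ∫_0^3/2 (-3*x - 3) v dx + v(3/2).


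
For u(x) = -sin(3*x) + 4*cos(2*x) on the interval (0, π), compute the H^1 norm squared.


||u||_{H^1(0,π)}^2 = -48 + 45*π

u'(x) = -8*sin(2*x) - 3*cos(3*x).
Expand u² and (u')² and integrate term by term on (0, π), using: for integers n ≥ 1, ∫_0^π sin²(nx) dx = ∫_0^π cos²(nx) dx = π/2; for n ≠ n', ∫_0^π sin(nx)sin(n'x) dx = ∫_0^π cos(nx)cos(n'x) dx = 0; and by product-to-sum, ∫_0^π sin(nx)cos(n'x) dx = ½∫_0^π [sin((n+n')x) + sin((n−n')x)] dx, which is 0 when n+n' is even and 2n/(n²−n'²) when n+n' is odd (it need not vanish on (0, π)).
  u² squared terms: (-1)²·∫sin(3x)² dx = 1·π/2 = π/2;  (4)²·∫cos(2x)² dx = 16·π/2 = 8*π.
  u² cross terms: 2·(-1)·(4)·∫sin(3x)·cos(2x) dx = -8·(6/5) = -48/5.
  So ∫_0^π u² dx = π/2 + 8*π − 48/5 = -48/5 + 17*π/2.
  (u')² squared terms: (-8)²·∫sin(2x)² dx = 64·π/2 = 32*π;  (-3)²·∫cos(3x)² dx = 9·π/2 = 9*π/2.
  (u')² cross terms: 2·(-8)·(-3)·∫sin(2x)·cos(3x) dx = 48·(-4/5) = -192/5.
  So ∫_0^π (u')² dx = 32*π + 9*π/2 − 192/5 = -192/5 + 73*π/2.
||u||_{H^1}^2 = (-48/5 + 17*π/2) + (-192/5 + 73*π/2) = -48 + 45*π.


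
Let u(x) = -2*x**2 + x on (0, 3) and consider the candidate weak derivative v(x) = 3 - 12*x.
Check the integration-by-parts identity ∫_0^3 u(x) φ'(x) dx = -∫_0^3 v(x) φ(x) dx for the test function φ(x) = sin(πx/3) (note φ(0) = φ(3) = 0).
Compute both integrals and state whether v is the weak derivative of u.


LHS = 30/π, RHS = 90/π. No, v is not the weak derivative of u.

u(x) = -2*x**2 + x, classical derivative u'(x) = 1 - 4*x.
φ(x) = sin(πx/3), so φ'(x) = π*cos(π*x/3)/3.
Note φ(0) = φ(3) = 0, so the boundary term u·φ vanishes.
LHS = ∫_0^3 u(x) φ'(x) dx = ∫_0^3 (-2*π*x^2*cos(π*x/3)/3 + π*x*cos(π*x/3)/3) dx. Term by term:
  ∫_0^3 -2*π*x^2*cos(π*x/3)/3 dx = 36/π;  ∫_0^3 π*x*cos(π*x/3)/3 dx = -6/π.
Sum: 36/π − 6/π = 30/π.
So LHS = 30/π.
∫_0^3 v(x) φ(x) dx = ∫_0^3 (-12*x*sin(π*x/3) + 3*sin(π*x/3)) dx. Term by term:
  ∫_0^3 3*sin(π*x/3) dx = 18/π;  ∫_0^3 -12*x*sin(π*x/3) dx = -108/π.
Sum: 18/π − 108/π = -90/π.
So RHS = -∫_0^3 v(x) φ(x) dx = 90/π.
LHS − RHS = -60/π ≠ 0, so the identity fails.
(For a valid weak derivative the identity must hold for EVERY test function, in particular this one. The failure shows v is NOT the weak derivative of u.)
Correct weak derivative would be u'(x) = 1 - 4*x.


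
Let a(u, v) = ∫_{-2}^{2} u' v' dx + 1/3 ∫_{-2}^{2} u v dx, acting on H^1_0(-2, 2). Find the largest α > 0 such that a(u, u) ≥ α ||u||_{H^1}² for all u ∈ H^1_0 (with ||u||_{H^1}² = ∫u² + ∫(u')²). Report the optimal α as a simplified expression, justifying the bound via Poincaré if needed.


α = (16/3 + π^2)/(π^2 + 16)

Coercivity of a(·,·) on H^1_0(-2, 2) means a(u, u) ≥ α ||u||_{H^1}² for every u ∈ H^1_0.
The interval has length L = 4, and Poincaré/coercivity depend only on L. Here a(u, u) = ∫(u')² + (1/3)·∫u².
Here 0 < c = 1/3 < 1. The condition a(u,u) ≥ α||u||_{H^1}² reads (1−α)∫(u')² ≥ (α−c)∫u². Any admissible α is ≤ 1 (rapidly oscillating u have ∫u²/∫(u')² → 0), and α = 1 would force 0 ≥ (1−c)∫u², impossible since c < 1; so 1−α > 0. By the sharp Poincaré inequality on H^1_0 of an interval of length L, ∫(u')² ≥ (π/L)²∫u² with equality for the first sine mode sin(π(x−x₀)/L) (x₀ the left endpoint), so the inequality holds for all u iff (1−α)(π/L)² ≥ α − c, i.e. α ≤ ((π/L)² + c)/((π/L)² + 1) = (1 + c(L/π)²)/(1 + (L/π)²). With (π/L)² = π^2/16 and c = 1/3, the largest admissible constant is α = ((π/L)² + c)/((π/L)² + 1).
Simplifying, α = (16/3 + π^2)/(π^2 + 16).


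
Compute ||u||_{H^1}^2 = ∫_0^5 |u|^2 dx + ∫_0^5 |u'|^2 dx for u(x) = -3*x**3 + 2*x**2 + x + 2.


||u||_{H^1}^2 = 2237300/21

The H^1 norm (squared) on an interval (0, L) is
  ||u||_{H^1}^2 = ∫_0^L u(x)^2 dx + ∫_0^L u'(x)^2 dx.
Compute u'(x) = -9*x**2 + 4*x + 1.
Then u(x)^2 = 9*x**6 - 12*x**5 - 2*x**4 - 8*x**3 + 9*x**2 + 4*x + 4 and u'(x)^2 = 81*x**4 - 72*x**3 - 2*x**2 + 8*x + 1.
Integrate each monomial from 0 to 5 using ∫_0^5 c·x^n dx = c·5^(n+1)/(n+1):
  ∫_0^5 u(x)^2 dx = ∫_0^5 (9*x^6 - 12*x^5 - 2*x^4 - 8*x^3 + 9*x^2 + 4*x + 4) dx. Term by term:
    ∫_0^5 9*x^6 dx = 703125/7;  ∫_0^5 -12*x^5 dx = -31250;  ∫_0^5 -2*x^4 dx = -1250;
    ∫_0^5 -8*x^3 dx = -1250;  ∫_0^5 9*x^2 dx = 375;  ∫_0^5 4*x dx = 50;
    ∫_0^5 4 dx = 20.
  Sum: 703125/7 − 31250 − 1250 − 1250 + 375 + 50 + 20 = 469990/7.
  ∫_0^5 u'(x)^2 dx = ∫_0^5 (81*x^4 - 72*x^3 - 2*x^2 + 8*x + 1) dx. Term by term:
    ∫_0^5 81*x^4 dx = 50625;  ∫_0^5 -72*x^3 dx = -11250;  ∫_0^5 -2*x^2 dx = -250/3;
    ∫_0^5 8*x dx = 100;  ∫_0^5 1 dx = 5.
  Sum: 50625 − 11250 − 250/3 + 100 + 5 = 118190/3.
Adding: ||u||_{H^1}^2 = 469990/7 + 118190/3 = 2237300/21.


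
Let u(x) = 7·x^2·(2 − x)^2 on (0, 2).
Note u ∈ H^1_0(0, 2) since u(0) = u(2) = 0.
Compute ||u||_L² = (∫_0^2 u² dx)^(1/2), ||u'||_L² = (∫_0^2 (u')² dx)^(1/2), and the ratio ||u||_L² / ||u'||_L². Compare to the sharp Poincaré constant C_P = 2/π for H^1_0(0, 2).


||u||_L² / ||u'||_L² = sqrt(3)/3 < C_P = 2/π.

u(x) = 7·x^2·(2 − x)^2, so u'(x) = 28*x*(x - 2)*(x - 1).
u(x) = 7·x^2·(2 − x)^2 vanishes at x = 0 and x = 2, so u ∈ H^1_0(0, 2). Differentiate via the product rule and integrate the resulting polynomials term by term.
  ∫_0^2 u² dx = ∫_0^2 (49*x^8 - 392*x^7 + 1176*x^6 - 1568*x^5 + 784*x^4) dx. Term by term:
    ∫_0^2 49*x^8 dx = 25088/9;  ∫_0^2 -392*x^7 dx = -12544;  ∫_0^2 1176*x^6 dx = 21504;
    ∫_0^2 -1568*x^5 dx = -50176/3;  ∫_0^2 784*x^4 dx = 25088/5.
  Sum: 25088/9 − 12544 + 21504 − 50176/3 + 25088/5 = 1792/45.
  ∫_0^2 (u')² dx = ∫_0^2 (784*x^6 - 4704*x^5 + 10192*x^4 - 9408*x^3 + 3136*x^2) dx. Term by term:
    ∫_0^2 784*x^6 dx = 14336;  ∫_0^2 -4704*x^5 dx = -50176;  ∫_0^2 10192*x^4 dx = 326144/5;
    ∫_0^2 -9408*x^3 dx = -37632;  ∫_0^2 3136*x^2 dx = 25088/3.
  Sum: 14336 − 50176 + 326144/5 − 37632 + 25088/3 = 1792/15.
∫_0^2 u² dx = 1792/45, so ||u||_L² = 16*sqrt(35)/15.
∫_0^2 (u')² dx = 1792/15, so ||u'||_L² = 16*sqrt(105)/15.
Ratio ||u||_L² / ||u'||_L² = sqrt(3)/3.
Sharp Poincaré constant on H^1_0(0, 2) is C_P = L/π = 2/π, achieved by sin(π/2·x).
A polynomial bump cannot attain the sharp Poincaré constant (only the first sine eigenfunction does), so the ratio is strictly less than C_P, consistent with ||u||_L² ≤ C_P ||u'||_L².


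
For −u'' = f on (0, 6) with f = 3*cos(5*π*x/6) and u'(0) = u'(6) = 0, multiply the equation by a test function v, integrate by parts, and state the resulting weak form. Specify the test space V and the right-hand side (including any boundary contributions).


V = H^1(0, 6) (no boundary constraint on v; u is determined up to an additive constant); weak form: ∫_0^6 u'v' dx = ∫_0^6 (3*cos(5*π*x/6)) v dx for all v ∈ V.

Multiply both sides by a test function v and integrate from 0 to 6:
  ∫_0^6 −u''(x) v(x) dx = ∫_0^6 f(x) v(x) dx.
Integrate the LHS by parts once:
  ∫_0^6 −u'' v dx = −[u'(x) v(x)]_0^6 + ∫_0^6 u'(x) v'(x) dx.
Thus ∫_0^6 u'(x) v'(x) dx = ∫_0^6 f(x) v(x) dx + [u'(x) v(x)]_0^6.
Choose V so that boundary terms are either known or forced to vanish.
u has homogeneous Neumann: u'(0) = u'(6) = 0. So [u' v]_0^6 = 0·v(6) − 0·v(0) = 0 for any v; take V = H^1(0, 6).
Weak formulation: find u (satisfying any essential BC) such that ∫_0^6 u'(x) v'(x) dx = ∫_0^6 f v dx for all v ∈ V (homogeneous Neumann, so boundary terms vanish).
Substituting f(x) = 3*cos(5*π*x/6), the right-hand side is ∫_0^6 (3*cos(5*π*x/6)) v dx.
Compatibility check (pure Neumann): taking v ≡ 1 ∈ V gives 0 = ∫_0^6 f dx + (0) − (0), i.e. ∫_0^6 f dx must equal u'(0) − u'(6) = 0. Indeed ∫_0^6 (3*cos(5*π*x/6)) dx = 0, so the data are compatible. The solution is then unique only up to an additive constant (fix it e.g. by requiring ∫_0^6 u dx = 0).


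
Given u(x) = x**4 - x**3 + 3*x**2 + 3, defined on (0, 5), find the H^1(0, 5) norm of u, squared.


||u||_{H^1}^2 = 85342715/252

The H^1 norm (squared) on an interval (0, L) is
  ||u||_{H^1}^2 = ∫_0^L u(x)^2 dx + ∫_0^L u'(x)^2 dx.
Compute u'(x) = 4*x**3 - 3*x**2 + 6*x.
Then u(x)^2 = x**8 - 2*x**7 + 7*x**6 - 6*x**5 + 15*x**4 - 6*x**3 + 18*x**2 + 9 and u'(x)^2 = 16*x**6 - 24*x**5 + 57*x**4 - 36*x**3 + 36*x**2.
Integrate each monomial from 0 to 5 using ∫_0^5 c·x^n dx = c·5^(n+1)/(n+1):
  ∫_0^5 u(x)^2 dx = ∫_0^5 (x^8 - 2*x^7 + 7*x^6 - 6*x^5 + 15*x^4 - 6*x^3 + 18*x^2 + 9) dx. Term by term:
    ∫_0^5 x^8 dx = 1953125/9;  ∫_0^5 -2*x^7 dx = -390625/4;  ∫_0^5 7*x^6 dx = 78125;
    ∫_0^5 -6*x^5 dx = -15625;  ∫_0^5 15*x^4 dx = 9375;  ∫_0^5 -6*x^3 dx = -1875/2;
    ∫_0^5 18*x^2 dx = 750;  ∫_0^5 9 dx = 45.
  Sum: 1953125/9 − 390625/4 + 78125 − 15625 + 9375 − 1875/2 + 750 + 45 = 6879245/36.
  ∫_0^5 u'(x)^2 dx = ∫_0^5 (16*x^6 - 24*x^5 + 57*x^4 - 36*x^3 + 36*x^2) dx. Term by term:
    ∫_0^5 16*x^6 dx = 1250000/7;  ∫_0^5 -24*x^5 dx = -62500;  ∫_0^5 57*x^4 dx = 35625;
    ∫_0^5 -36*x^3 dx = -5625;  ∫_0^5 36*x^2 dx = 1500.
  Sum: 1250000/7 − 62500 + 35625 − 5625 + 1500 = 1033000/7.
Adding: ||u||_{H^1}^2 = 6879245/36 + 1033000/7 = 85342715/252.


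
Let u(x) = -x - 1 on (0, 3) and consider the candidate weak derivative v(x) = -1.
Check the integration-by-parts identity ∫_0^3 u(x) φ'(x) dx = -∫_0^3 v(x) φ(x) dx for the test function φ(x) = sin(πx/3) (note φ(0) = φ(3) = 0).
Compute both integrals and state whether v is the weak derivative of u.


LHS = 6/π, RHS = 6/π. Yes, v = u' weakly.

u(x) = -x - 1, classical derivative u'(x) = -1.
φ(x) = sin(πx/3), so φ'(x) = π*cos(π*x/3)/3.
Note φ(0) = φ(3) = 0, so the boundary term u·φ vanishes.
LHS = ∫_0^3 u(x) φ'(x) dx = ∫_0^3 (-π*x*cos(π*x/3)/3 - π*cos(π*x/3)/3) dx. Term by term:
  ∫_0^3 -π*cos(π*x/3)/3 dx = 0;  ∫_0^3 -π*x*cos(π*x/3)/3 dx = 6/π.
Sum: 0 + 6/π = 6/π.
So LHS = 6/π.
∫_0^3 v(x) φ(x) dx = ∫_0^3 (-sin(π*x/3)) dx. Term by term:
  ∫_0^3 -sin(π*x/3) dx = -6/π.
So RHS = -∫_0^3 v(x) φ(x) dx = 6/π.
LHS = RHS, so the identity holds for this test φ.
Moreover u is smooth here and v(x) = u'(x) = -1 pointwise, so the identity holds for every test function. Hence v is the weak derivative of u.


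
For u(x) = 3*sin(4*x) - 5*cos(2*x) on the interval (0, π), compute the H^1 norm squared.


||u||_{H^1(0,π)}^2 = 139*π

u'(x) = 10*sin(2*x) + 12*cos(4*x).
Expand u² and (u')² and integrate term by term on (0, π), using: for integers n ≥ 1, ∫_0^π sin²(nx) dx = ∫_0^π cos²(nx) dx = π/2; for n ≠ n', ∫_0^π sin(nx)sin(n'x) dx = ∫_0^π cos(nx)cos(n'x) dx = 0; and by product-to-sum, ∫_0^π sin(nx)cos(n'x) dx = ½∫_0^π [sin((n+n')x) + sin((n−n')x)] dx, which is 0 when n+n' is even and 2n/(n²−n'²) when n+n' is odd (it need not vanish on (0, π)).
  u² squared terms: (-5)²·∫cos(2x)² dx = 25·π/2 = 25*π/2;  (3)²·∫sin(4x)² dx = 9·π/2 = 9*π/2.
  u² cross terms: 2·(-5)·(3)·∫cos(2x)·sin(4x) dx = -30·(0) = 0.
  So ∫_0^π u² dx = 25*π/2 + 9*π/2 + 0 = 17*π.
  (u')² squared terms: (10)²·∫sin(2x)² dx = 100·π/2 = 50*π;  (12)²·∫cos(4x)² dx = 144·π/2 = 72*π.
  (u')² cross terms: 2·(10)·(12)·∫sin(2x)·cos(4x) dx = 240·(0) = 0.
  So ∫_0^π (u')² dx = 50*π + 72*π + 0 = 122*π.
||u||_{H^1}^2 = (17*π) + (122*π) = 139*π.


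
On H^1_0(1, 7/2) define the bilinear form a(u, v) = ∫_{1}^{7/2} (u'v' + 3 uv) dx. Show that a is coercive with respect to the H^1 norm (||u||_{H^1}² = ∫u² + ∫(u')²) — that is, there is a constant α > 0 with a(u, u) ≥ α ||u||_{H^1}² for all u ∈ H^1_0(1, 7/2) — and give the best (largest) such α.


α = 1

Coercivity of a(·,·) on H^1_0(1, 7/2) means a(u, u) ≥ α ||u||_{H^1}² for every u ∈ H^1_0.
The interval has length L = 5/2, and Poincaré/coercivity depend only on L. Here a(u, u) = ∫(u')² + (3)·∫u².
Here c = 3 ≥ 1, so a(u,u) = ∫(u')² + c∫u² ≥ ∫(u')² + ∫u² = ||u||_{H^1}², i.e. α = 1 works. No larger α is possible: a(u,u) ≥ α||u||_{H^1}² means (1−α)∫(u')² ≥ (α−c)∫u², and for the modes u_n = sin(nπ(x−x₀)/L) (x₀ the left endpoint) one has ∫u_n²/∫(u_n')² = (L/(nπ))² → 0, so a(u_n,u_n)/||u_n||_{H^1}² → 1. Hence the optimal constant is α = 1.
Therefore α = 1.


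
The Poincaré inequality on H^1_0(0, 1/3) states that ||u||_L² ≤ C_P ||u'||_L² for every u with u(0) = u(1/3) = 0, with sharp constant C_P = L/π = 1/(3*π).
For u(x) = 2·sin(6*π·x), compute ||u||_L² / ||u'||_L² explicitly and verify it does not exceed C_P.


||u||_L² / ||u'||_L² = 1/(6*π) < C_P = 1/(3*π).

u(x) = 2·sin(6*π·x), so u'(x) = 12*π*cos(6*π*x).
Writing u(x) = A·sin(kπx/L) with A = 2 and k = 2, use ∫_0^L sin²(kπx/L) dx = L/2 and ∫_0^L cos²(kπx/L) dx = L/2.
u² = 4·sin²(6*π·x) and (u')² = 144*π^2·cos²(6*π·x), and each of sin², cos² integrates to L/2 = 1/6 over (0, 1/3).
∫_0^1/3 u² dx = 2/3, so ||u||_L² = sqrt(6)/3.
∫_0^1/3 (u')² dx = 24*π^2, so ||u'||_L² = 2*sqrt(6)*π.
Ratio ||u||_L² / ||u'||_L² = 1/(6*π).
Sharp Poincaré constant on H^1_0(0, 1/3) is C_P = L/π = 1/(3*π), achieved by sin(3*π·x).
This is the k = 2 harmonic; the ratio L/(kπ) is strictly less than C_P = L/π, consistent with the sharp inequality ||u||_L² ≤ C_P ||u'||_L².


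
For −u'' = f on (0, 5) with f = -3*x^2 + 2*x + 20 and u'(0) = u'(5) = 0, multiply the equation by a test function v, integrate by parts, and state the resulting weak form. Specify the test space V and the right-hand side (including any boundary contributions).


V = H^1(0, 5) (no boundary constraint on v; u is determined up to an additive constant); weak form: ∫_0^5 u'v' dx = ∫_0^5 (-3*x^2 + 2*x + 20) v dx for all v ∈ V.

Multiply both sides by a test function v and integrate from 0 to 5:
  ∫_0^5 −u''(x) v(x) dx = ∫_0^5 f(x) v(x) dx.
Integrate the LHS by parts once:
  ∫_0^5 −u'' v dx = −[u'(x) v(x)]_0^5 + ∫_0^5 u'(x) v'(x) dx.
Thus ∫_0^5 u'(x) v'(x) dx = ∫_0^5 f(x) v(x) dx + [u'(x) v(x)]_0^5.
Choose V so that boundary terms are either known or forced to vanish.
u has homogeneous Neumann: u'(0) = u'(5) = 0. So [u' v]_0^5 = 0·v(5) − 0·v(0) = 0 for any v; take V = H^1(0, 5).
Weak formulation: find u (satisfying any essential BC) such that ∫_0^5 u'(x) v'(x) dx = ∫_0^5 f v dx for all v ∈ V (homogeneous Neumann, so boundary terms vanish).
Substituting f(x) = -3*x^2 + 2*x + 20, the right-hand side is ∫_0^5 (-3*x^2 + 2*x + 20) v dx.
Compatibility check (pure Neumann): taking v ≡ 1 ∈ V gives 0 = ∫_0^5 f dx + (0) − (0), i.e. ∫_0^5 f dx must equal u'(0) − u'(5) = 0. Indeed ∫_0^5 (-3*x^2 + 2*x + 20) dx = 0, so the data are compatible. The solution is then unique only up to an additive constant (fix it e.g. by requiring ∫_0^5 u dx = 0).


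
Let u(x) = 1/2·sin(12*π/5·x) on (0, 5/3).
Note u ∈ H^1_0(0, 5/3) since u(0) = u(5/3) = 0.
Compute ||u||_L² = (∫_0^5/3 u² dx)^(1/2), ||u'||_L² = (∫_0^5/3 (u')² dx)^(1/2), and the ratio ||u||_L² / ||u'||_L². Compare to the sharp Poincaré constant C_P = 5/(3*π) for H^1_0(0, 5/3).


||u||_L² / ||u'||_L² = 5/(12*π) < C_P = 5/(3*π).

u(x) = 1/2·sin(12*π/5·x), so u'(x) = 6*π*cos(12*π*x/5)/5.
Writing u(x) = A·sin(kπx/L) with A = 1/2 and k = 4, use ∫_0^L sin²(kπx/L) dx = L/2 and ∫_0^L cos²(kπx/L) dx = L/2.
u² = 1/4·sin²(12*π/5·x) and (u')² = 36*π^2/25·cos²(12*π/5·x), and each of sin², cos² integrates to L/2 = 5/6 over (0, 5/3).
∫_0^5/3 u² dx = 5/24, so ||u||_L² = sqrt(30)/12.
∫_0^5/3 (u')² dx = 6*π^2/5, so ||u'||_L² = sqrt(30)*π/5.
Ratio ||u||_L² / ||u'||_L² = 5/(12*π).
Sharp Poincaré constant on H^1_0(0, 5/3) is C_P = L/π = 5/(3*π), achieved by sin(3*π/5·x).
This is the k = 4 harmonic; the ratio L/(kπ) is strictly less than C_P = L/π, consistent with the sharp inequality ||u||_L² ≤ C_P ||u'||_L².


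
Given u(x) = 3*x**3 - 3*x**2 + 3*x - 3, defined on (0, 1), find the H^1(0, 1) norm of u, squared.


||u||_{H^1}^2 = 486/35

The H^1 norm (squared) on an interval (0, L) is
  ||u||_{H^1}^2 = ∫_0^L u(x)^2 dx + ∫_0^L u'(x)^2 dx.
Compute u'(x) = 9*x**2 - 6*x + 3.
Then u(x)^2 = 9*x**6 - 18*x**5 + 27*x**4 - 36*x**3 + 27*x**2 - 18*x + 9 and u'(x)^2 = 81*x**4 - 108*x**3 + 90*x**2 - 36*x + 9.
Integrate each monomial from 0 to 1 using ∫_0^1 c·x^n dx = c·1^(n+1)/(n+1):
  ∫_0^1 u(x)^2 dx = ∫_0^1 (9*x^6 - 18*x^5 + 27*x^4 - 36*x^3 + 27*x^2 - 18*x + 9) dx. Term by term:
    ∫_0^1 9*x^6 dx = 9/7;  ∫_0^1 -18*x^5 dx = -3;  ∫_0^1 27*x^4 dx = 27/5;
    ∫_0^1 -36*x^3 dx = -9;  ∫_0^1 27*x^2 dx = 9;  ∫_0^1 -18*x dx = -9;
    ∫_0^1 9 dx = 9.
  Sum: 9/7 − 3 + 27/5 − 9 + 9 − 9 + 9 = 129/35.
  ∫_0^1 u'(x)^2 dx = ∫_0^1 (81*x^4 - 108*x^3 + 90*x^2 - 36*x + 9) dx. Term by term:
    ∫_0^1 81*x^4 dx = 81/5;  ∫_0^1 -108*x^3 dx = -27;  ∫_0^1 90*x^2 dx = 30;
    ∫_0^1 -36*x dx = -18;  ∫_0^1 9 dx = 9.
  Sum: 81/5 − 27 + 30 − 18 + 9 = 51/5.
Adding: ||u||_{H^1}^2 = 129/35 + 51/5 = 486/35.


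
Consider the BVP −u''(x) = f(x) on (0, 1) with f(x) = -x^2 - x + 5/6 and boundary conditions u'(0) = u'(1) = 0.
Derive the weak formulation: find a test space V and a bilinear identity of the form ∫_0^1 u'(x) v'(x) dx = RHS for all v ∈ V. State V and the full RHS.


V = H^1(0, 1) (no boundary constraint on v; u is determined up to an additive constant); weak form: ∫_0^1 u'v' dx = ∫_0^1 (-x^2 - x + 5/6) v dx for all v ∈ V.

Multiply both sides by a test function v and integrate from 0 to 1:
  ∫_0^1 −u''(x) v(x) dx = ∫_0^1 f(x) v(x) dx.
Integrate the LHS by parts once:
  ∫_0^1 −u'' v dx = −[u'(x) v(x)]_0^1 + ∫_0^1 u'(x) v'(x) dx.
Thus ∫_0^1 u'(x) v'(x) dx = ∫_0^1 f(x) v(x) dx + [u'(x) v(x)]_0^1.
Choose V so that boundary terms are either known or forced to vanish.
u has homogeneous Neumann: u'(0) = u'(1) = 0. So [u' v]_0^1 = 0·v(1) − 0·v(0) = 0 for any v; take V = H^1(0, 1).
Weak formulation: find u (satisfying any essential BC) such that ∫_0^1 u'(x) v'(x) dx = ∫_0^1 f v dx for all v ∈ V (homogeneous Neumann, so boundary terms vanish).
Substituting f(x) = -x^2 - x + 5/6, the right-hand side is ∫_0^1 (-x^2 - x + 5/6) v dx.
Compatibility check (pure Neumann): taking v ≡ 1 ∈ V gives 0 = ∫_0^1 f dx + (0) − (0), i.e. ∫_0^1 f dx must equal u'(0) − u'(1) = 0. Indeed ∫_0^1 (-x^2 - x + 5/6) dx = 0, so the data are compatible. The solution is then unique only up to an additive constant (fix it e.g. by requiring ∫_0^1 u dx = 0).


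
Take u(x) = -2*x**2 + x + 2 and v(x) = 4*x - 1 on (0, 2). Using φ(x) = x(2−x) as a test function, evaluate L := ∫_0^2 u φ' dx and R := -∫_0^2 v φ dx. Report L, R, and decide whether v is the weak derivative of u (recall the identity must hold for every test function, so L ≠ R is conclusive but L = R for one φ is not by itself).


LHS = 4, RHS = -4. No, v is not the weak derivative of u.

u(x) = -2*x**2 + x + 2, classical derivative u'(x) = 1 - 4*x.
φ(x) = x(2−x), so φ'(x) = 2 - 2*x.
Note φ(0) = φ(2) = 0, so the boundary term u·φ vanishes.
LHS = ∫_0^2 u(x) φ'(x) dx = ∫_0^2 (4*x^3 - 6*x^2 - 2*x + 4) dx. Term by term:
  ∫_0^2 4*x^3 dx = 16;  ∫_0^2 -6*x^2 dx = -16;  ∫_0^2 -2*x dx = -4;
  ∫_0^2 4 dx = 8.
Sum: 16 − 16 − 4 + 8 = 4.
So LHS = 4.
∫_0^2 v(x) φ(x) dx = ∫_0^2 (-4*x^3 + 9*x^2 - 2*x) dx. Term by term:
  ∫_0^2 -4*x^3 dx = -16;  ∫_0^2 9*x^2 dx = 24;  ∫_0^2 -2*x dx = -4.
Sum: -16 + 24 − 4 = 4.
So RHS = -∫_0^2 v(x) φ(x) dx = -4.
LHS − RHS = 8 ≠ 0, so the identity fails.
(For a valid weak derivative the identity must hold for EVERY test function, in particular this one. The failure shows v is NOT the weak derivative of u.)
Correct weak derivative would be u'(x) = 1 - 4*x.


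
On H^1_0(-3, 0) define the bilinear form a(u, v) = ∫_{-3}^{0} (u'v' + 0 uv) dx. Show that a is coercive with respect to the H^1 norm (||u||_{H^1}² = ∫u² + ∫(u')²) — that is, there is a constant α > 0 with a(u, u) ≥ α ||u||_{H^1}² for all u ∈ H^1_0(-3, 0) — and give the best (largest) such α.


α = π^2/(9 + π^2)

Coercivity of a(·,·) on H^1_0(-3, 0) means a(u, u) ≥ α ||u||_{H^1}² for every u ∈ H^1_0.
The interval has length L = 3, and Poincaré/coercivity depend only on L. Here a(u, u) = ∫(u')² + (0)·∫u².
Here c = 0, so a(u,u) = ∫(u')² alone. The condition a(u,u) ≥ α||u||_{H^1}² reads (1−α)∫(u')² ≥ (α−c)∫u². Any admissible α is ≤ 1 (rapidly oscillating u have ∫u²/∫(u')² → 0), and α = 1 would force 0 ≥ (1−c)∫u², impossible since c < 1; so 1−α > 0. By the sharp Poincaré inequality on H^1_0 of an interval of length L, ∫(u')² ≥ (π/L)²∫u² with equality for the first sine mode sin(π(x−x₀)/L) (x₀ the left endpoint), so the inequality holds for all u iff (1−α)(π/L)² ≥ α − c, i.e. α ≤ ((π/L)² + c)/((π/L)² + 1) = (1 + c(L/π)²)/(1 + (L/π)²). (Direct route, valid since c ≤ 0: Poincaré gives c∫u² ≥ c(L/π)²∫(u')², so a(u,u) ≥ (1 + c(L/π)²)∫(u')², while ||u||_{H^1}² ≤ (1 + (L/π)²)∫(u')²; dividing yields the same α.) With (π/L)² = π^2/9 and c = 0, the largest admissible constant is α = ((π/L)² + c)/((π/L)² + 1).
Simplifying, α = π^2/(9 + π^2).


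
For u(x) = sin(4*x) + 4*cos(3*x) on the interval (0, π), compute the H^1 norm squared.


||u||_{H^1(0,π)}^2 = 640/7 + 177*π/2

u'(x) = -12*sin(3*x) + 4*cos(4*x).
Expand u² and (u')² and integrate term by term on (0, π), using: for integers n ≥ 1, ∫_0^π sin²(nx) dx = ∫_0^π cos²(nx) dx = π/2; for n ≠ n', ∫_0^π sin(nx)sin(n'x) dx = ∫_0^π cos(nx)cos(n'x) dx = 0; and by product-to-sum, ∫_0^π sin(nx)cos(n'x) dx = ½∫_0^π [sin((n+n')x) + sin((n−n')x)] dx, which is 0 when n+n' is even and 2n/(n²−n'²) when n+n' is odd (it need not vanish on (0, π)).
  u² squared terms: (4)²·∫cos(3x)² dx = 16·π/2 = 8*π;  (1)²·∫sin(4x)² dx = 1·π/2 = π/2.
  u² cross terms: 2·(4)·(1)·∫cos(3x)·sin(4x) dx = 8·(8/7) = 64/7.
  So ∫_0^π u² dx = 8*π + π/2 + 64/7 = 64/7 + 17*π/2.
  (u')² squared terms: (-12)²·∫sin(3x)² dx = 144·π/2 = 72*π;  (4)²·∫cos(4x)² dx = 16·π/2 = 8*π.
  (u')² cross terms: 2·(-12)·(4)·∫sin(3x)·cos(4x) dx = -96·(-6/7) = 576/7.
  So ∫_0^π (u')² dx = 72*π + 8*π + 576/7 = 576/7 + 80*π.
||u||_{H^1}^2 = (64/7 + 17*π/2) + (576/7 + 80*π) = 640/7 + 177*π/2.


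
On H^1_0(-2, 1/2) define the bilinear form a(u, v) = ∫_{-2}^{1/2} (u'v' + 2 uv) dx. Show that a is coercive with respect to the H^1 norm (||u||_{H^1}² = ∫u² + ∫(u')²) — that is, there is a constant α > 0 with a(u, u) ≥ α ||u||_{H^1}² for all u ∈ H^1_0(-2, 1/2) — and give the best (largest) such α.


α = 1

Coercivity of a(·,·) on H^1_0(-2, 1/2) means a(u, u) ≥ α ||u||_{H^1}² for every u ∈ H^1_0.
The interval has length L = 5/2, and Poincaré/coercivity depend only on L. Here a(u, u) = ∫(u')² + (2)·∫u².
Here c = 2 ≥ 1, so a(u,u) = ∫(u')² + c∫u² ≥ ∫(u')² + ∫u² = ||u||_{H^1}², i.e. α = 1 works. No larger α is possible: a(u,u) ≥ α||u||_{H^1}² means (1−α)∫(u')² ≥ (α−c)∫u², and for the modes u_n = sin(nπ(x−x₀)/L) (x₀ the left endpoint) one has ∫u_n²/∫(u_n')² = (L/(nπ))² → 0, so a(u_n,u_n)/||u_n||_{H^1}² → 1. Hence the optimal constant is α = 1.
Therefore α = 1.


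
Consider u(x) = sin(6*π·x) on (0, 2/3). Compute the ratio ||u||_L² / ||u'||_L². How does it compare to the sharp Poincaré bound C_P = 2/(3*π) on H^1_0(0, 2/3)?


||u||_L² / ||u'||_L² = 1/(6*π) < C_P = 2/(3*π).

u(x) = sin(6*π·x), so u'(x) = 6*π*cos(6*π*x).
Writing u(x) = A·sin(kπx/L) with A = 1 and k = 4, use ∫_0^L sin²(kπx/L) dx = L/2 and ∫_0^L cos²(kπx/L) dx = L/2.
u² = 1·sin²(6*π·x) and (u')² = 36*π^2·cos²(6*π·x), and each of sin², cos² integrates to L/2 = 1/3 over (0, 2/3).
∫_0^2/3 u² dx = 1/3, so ||u||_L² = sqrt(3)/3.
∫_0^2/3 (u')² dx = 12*π^2, so ||u'||_L² = 2*sqrt(3)*π.
Ratio ||u||_L² / ||u'||_L² = 1/(6*π).
Sharp Poincaré constant on H^1_0(0, 2/3) is C_P = L/π = 2/(3*π), achieved by sin(3*π/2·x).
This is the k = 4 harmonic; the ratio L/(kπ) is strictly less than C_P = L/π, consistent with the sharp inequality ||u||_L² ≤ C_P ||u'||_L².


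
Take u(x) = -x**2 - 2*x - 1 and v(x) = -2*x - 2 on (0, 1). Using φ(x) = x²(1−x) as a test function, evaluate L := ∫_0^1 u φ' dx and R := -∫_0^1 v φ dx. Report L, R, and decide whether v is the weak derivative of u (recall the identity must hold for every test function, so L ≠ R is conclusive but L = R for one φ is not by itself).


LHS = 4/15, RHS = 4/15. Yes, v = u' weakly.

u(x) = -x**2 - 2*x - 1, classical derivative u'(x) = -2*x - 2.
φ(x) = x²(1−x), so φ'(x) = x*(2 - 3*x).
Note φ(0) = φ(1) = 0, so the boundary term u·φ vanishes.
LHS = ∫_0^1 u(x) φ'(x) dx = ∫_0^1 (3*x^4 + 4*x^3 - x^2 - 2*x) dx. Term by term:
  ∫_0^1 3*x^4 dx = 3/5;  ∫_0^1 4*x^3 dx = 1;  ∫_0^1 -x^2 dx = -1/3;
  ∫_0^1 -2*x dx = -1.
Sum: 3/5 + 1 − 1/3 − 1 = 4/15.
So LHS = 4/15.
∫_0^1 v(x) φ(x) dx = ∫_0^1 (2*x^4 - 2*x^2) dx. Term by term:
  ∫_0^1 2*x^4 dx = 2/5;  ∫_0^1 -2*x^2 dx = -2/3.
Sum: 2/5 − 2/3 = -4/15.
So RHS = -∫_0^1 v(x) φ(x) dx = 4/15.
LHS = RHS, so the identity holds for this test φ.
Moreover u is smooth here and v(x) = u'(x) = -2*x - 2 pointwise, so the identity holds for every test function. Hence v is the weak derivative of u.


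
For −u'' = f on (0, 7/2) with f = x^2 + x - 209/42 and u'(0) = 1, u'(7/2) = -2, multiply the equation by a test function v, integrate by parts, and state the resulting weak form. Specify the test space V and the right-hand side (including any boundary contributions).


V = H^1(0, 7/2) (v unrestricted at boundary; u is determined up to an additive constant); weak form: ∫_0^7/2 u'v' dx = ∫_0^7/2 (x^2 + x - 209/42) v dx − 2·v(7/2) − v(0) for all v ∈ V.

Multiply both sides by a test function v and integrate from 0 to 7/2:
  ∫_0^7/2 −u''(x) v(x) dx = ∫_0^7/2 f(x) v(x) dx.
Integrate the LHS by parts once:
  ∫_0^7/2 −u'' v dx = −[u'(x) v(x)]_0^7/2 + ∫_0^7/2 u'(x) v'(x) dx.
Thus ∫_0^7/2 u'(x) v'(x) dx = ∫_0^7/2 f(x) v(x) dx + [u'(x) v(x)]_0^7/2.
Choose V so that boundary terms are either known or forced to vanish.
u has inhomogeneous Neumann u'(0) = 1, u'(7/2) = -2. [u' v]_0^7/2 = (-2)·v(7/2) − (1)·v(0) = − 2·v(7/2) − v(0). Take V = H^1(0, 7/2); boundary term becomes part of RHS.
Weak formulation: find u (satisfying any essential BC) such that ∫_0^7/2 u'(x) v'(x) dx = ∫_0^7/2 f v dx − 2·v(7/2) − v(0) for all v ∈ V (Neumann data are natural BCs: they enter the RHS as boundary terms).
Substituting f(x) = x^2 + x - 209/42, the right-hand side is ∫_0^7/2 (x^2 + x - 209/42) v dx − 2·v(7/2) − v(0).
Compatibility check (pure Neumann): taking v ≡ 1 ∈ V gives 0 = ∫_0^7/2 f dx + (-2) − (1), i.e. ∫_0^7/2 f dx must equal u'(0) − u'(7/2) = 3. Indeed ∫_0^7/2 (x^2 + x - 209/42) dx = 3, so the data are compatible. The solution is then unique only up to an additive constant (fix it e.g. by requiring ∫_0^7/2 u dx = 0).


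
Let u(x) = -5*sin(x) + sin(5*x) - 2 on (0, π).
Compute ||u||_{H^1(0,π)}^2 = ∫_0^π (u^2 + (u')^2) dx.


||u||_{H^1(0,π)}^2 = 192/5 + 42*π

u'(x) = -5*cos(x) + 5*cos(5*x).
Expand u² and (u')² and integrate term by term on (0, π), using: for integers n ≥ 1, ∫_0^π sin²(nx) dx = ∫_0^π cos²(nx) dx = π/2; for n ≠ n', ∫_0^π sin(nx)sin(n'x) dx = ∫_0^π cos(nx)cos(n'x) dx = 0; and by product-to-sum, ∫_0^π sin(nx)cos(n'x) dx = ½∫_0^π [sin((n+n')x) + sin((n−n')x)] dx, which is 0 when n+n' is even and 2n/(n²−n'²) when n+n' is odd (it need not vanish on (0, π)). For the constant mode: ∫_0^π 1 dx = π, ∫_0^π cos(nx) dx = 0, ∫_0^π sin(nx) dx = (1−(−1)^n)/n.
  u² squared terms: (-2)²·∫1 dx = 4·π = 4*π;  (-5)²·∫sin(x)² dx = 25·π/2 = 25*π/2;  (1)²·∫sin(5x)² dx = 1·π/2 = π/2.
  u² cross terms: 2·(-2)·(-5)·∫1·sin(x) dx = 20·(2) = 40;  2·(-2)·(1)·∫1·sin(5x) dx = -4·(2/5) = -8/5;  2·(-5)·(1)·∫sin(x)·sin(5x) dx = -10·(0) = 0.
  So ∫_0^π u² dx = 4*π + 25*π/2 + π/2 + 40 − 8/5 + 0 = 192/5 + 17*π.
  (u')² squared terms: (-5)²·∫cos(x)² dx = 25·π/2 = 25*π/2;  (5)²·∫cos(5x)² dx = 25·π/2 = 25*π/2.
  (u')² cross terms: 2·(-5)·(5)·∫cos(x)·cos(5x) dx = -50·(0) = 0.
  So ∫_0^π (u')² dx = 25*π/2 + 25*π/2 + 0 = 25*π.
||u||_{H^1}^2 = (192/5 + 17*π) + (25*π) = 192/5 + 42*π.


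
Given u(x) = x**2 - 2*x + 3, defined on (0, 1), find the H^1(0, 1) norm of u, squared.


||u||_{H^1}^2 = 103/15

The H^1 norm (squared) on an interval (0, L) is
  ||u||_{H^1}^2 = ∫_0^L u(x)^2 dx + ∫_0^L u'(x)^2 dx.
Compute u'(x) = 2*x - 2.
Then u(x)^2 = x**4 - 4*x**3 + 10*x**2 - 12*x + 9 and u'(x)^2 = 4*x**2 - 8*x + 4.
Integrate each monomial from 0 to 1 using ∫_0^1 c·x^n dx = c·1^(n+1)/(n+1):
  ∫_0^1 u(x)^2 dx = ∫_0^1 (x^4 - 4*x^3 + 10*x^2 - 12*x + 9) dx. Term by term:
    ∫_0^1 x^4 dx = 1/5;  ∫_0^1 -4*x^3 dx = -1;  ∫_0^1 10*x^2 dx = 10/3;
    ∫_0^1 -12*x dx = -6;  ∫_0^1 9 dx = 9.
  Sum: 1/5 − 1 + 10/3 − 6 + 9 = 83/15.
  ∫_0^1 u'(x)^2 dx = ∫_0^1 (4*x^2 - 8*x + 4) dx. Term by term:
    ∫_0^1 4*x^2 dx = 4/3;  ∫_0^1 -8*x dx = -4;  ∫_0^1 4 dx = 4.
  Sum: 4/3 − 4 + 4 = 4/3.
Adding: ||u||_{H^1}^2 = 83/15 + 4/3 = 103/15.
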